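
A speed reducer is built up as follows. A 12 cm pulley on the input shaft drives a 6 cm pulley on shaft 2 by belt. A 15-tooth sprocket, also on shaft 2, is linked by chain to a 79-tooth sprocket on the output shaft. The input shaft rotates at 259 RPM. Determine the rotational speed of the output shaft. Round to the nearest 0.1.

98.4 RPM

Belt: ratio = 6/12 = 0.5, so shaft 2 turns at 259 / 0.5 = 518 RPM.
Chain: ratio = 79/15 = 5.2667, so the output shaft turns at 518 / 5.2667 = 98.354 RPM.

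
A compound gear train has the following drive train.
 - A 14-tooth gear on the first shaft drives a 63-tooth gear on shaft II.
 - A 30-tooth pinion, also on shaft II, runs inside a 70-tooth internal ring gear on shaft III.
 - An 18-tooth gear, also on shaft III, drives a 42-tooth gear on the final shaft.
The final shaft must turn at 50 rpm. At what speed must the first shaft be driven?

1225 rpm

Overall ratio R = 4.5 × 2.3333 × 2.3333 = 24.5.
Required input speed = output speed × R = 50 × 24.5 = 1225 rpm.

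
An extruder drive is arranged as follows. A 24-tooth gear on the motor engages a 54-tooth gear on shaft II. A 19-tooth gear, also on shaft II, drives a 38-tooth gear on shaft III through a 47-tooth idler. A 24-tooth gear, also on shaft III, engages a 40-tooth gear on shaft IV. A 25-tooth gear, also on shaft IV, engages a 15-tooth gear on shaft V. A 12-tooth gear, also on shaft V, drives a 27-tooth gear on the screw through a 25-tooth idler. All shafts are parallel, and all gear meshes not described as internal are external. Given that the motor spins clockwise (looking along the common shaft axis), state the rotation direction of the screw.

the motor → shaft II: external mesh, 1 reversal → CCW.
shaft II → shaft III: driver → idler → driven is 2 external meshes, 2 reversals → CCW.
shaft III → shaft IV: external mesh, 1 reversal → CW.
shaft IV → shaft V: external mesh, 1 reversal → CCW.
shaft V → the screw: driver → idler → driven is 2 external meshes, 2 reversals → CCW.
7 reversals in total — an odd number — so the screw turns opposite to the motor.

anticlockwise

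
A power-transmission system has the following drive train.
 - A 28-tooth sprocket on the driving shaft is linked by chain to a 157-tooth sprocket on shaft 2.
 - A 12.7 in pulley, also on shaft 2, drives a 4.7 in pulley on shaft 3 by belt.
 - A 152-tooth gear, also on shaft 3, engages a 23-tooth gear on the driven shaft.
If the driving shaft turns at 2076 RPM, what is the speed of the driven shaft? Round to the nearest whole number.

6612 RPM

chain 157/28 = 5.6071 → 2076/5.6071 = 370.24 RPM
belt 4.7/12.7 = 0.37008 → 370.24/0.37008 = 1000.4 RPM
gear mesh 23/152 = 0.15132 → 1000.4/0.15132 = 6611.6 RPM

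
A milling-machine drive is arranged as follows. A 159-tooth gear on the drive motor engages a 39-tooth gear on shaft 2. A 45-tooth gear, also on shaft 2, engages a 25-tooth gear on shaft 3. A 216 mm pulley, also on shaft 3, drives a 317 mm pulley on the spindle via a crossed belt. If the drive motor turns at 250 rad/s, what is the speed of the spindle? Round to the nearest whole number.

the drive motor → shaft 2 (gear mesh, 39/159): 250 ÷ 0.24528 = 1019.2 rad/s
shaft 2 → shaft 3 (gear mesh, 25/45): 1019.2 ÷ 0.55556 = 1834.6 rad/s
shaft 3 → the spindle (belt, 317/216): 1834.6 ÷ 1.4676 = 1250.1 rad/s

1250 rad/s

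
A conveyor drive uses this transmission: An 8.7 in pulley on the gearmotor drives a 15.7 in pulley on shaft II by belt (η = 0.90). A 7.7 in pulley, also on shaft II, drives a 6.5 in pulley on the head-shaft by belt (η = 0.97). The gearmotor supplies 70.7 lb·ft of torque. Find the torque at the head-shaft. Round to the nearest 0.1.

After the belt (15.7/8.7): 70.7 × 1.8046 × 0.90 = 114.83 lb·ft
After the belt (6.5/7.7): 114.83 × 0.84416 × 0.97 = 94.024 lb·ft

94.0 lb·ft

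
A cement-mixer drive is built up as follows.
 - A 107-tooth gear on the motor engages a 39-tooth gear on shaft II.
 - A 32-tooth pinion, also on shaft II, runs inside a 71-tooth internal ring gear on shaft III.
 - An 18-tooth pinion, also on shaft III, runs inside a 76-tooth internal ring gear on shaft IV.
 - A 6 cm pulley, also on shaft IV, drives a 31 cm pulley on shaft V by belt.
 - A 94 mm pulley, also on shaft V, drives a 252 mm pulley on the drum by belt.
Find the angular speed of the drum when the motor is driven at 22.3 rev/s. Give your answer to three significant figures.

0.472 rev/s

the motor → shaft II (gear mesh, 39/107): 22.3 ÷ 0.36449 = 61.182 rev/s
shaft II → shaft III (internal gear, 71/32): 61.182 ÷ 2.2188 = 27.575 rev/s
shaft III → shaft IV (internal gear, 76/18): 27.575 ÷ 4.2222 = 6.5309 rev/s
shaft IV → shaft V (belt, 31/6): 6.5309 ÷ 5.1667 = 1.264 rev/s
shaft V → the drum (belt, 252/94): 1.264 ÷ 2.6809 = 0.47151 rev/s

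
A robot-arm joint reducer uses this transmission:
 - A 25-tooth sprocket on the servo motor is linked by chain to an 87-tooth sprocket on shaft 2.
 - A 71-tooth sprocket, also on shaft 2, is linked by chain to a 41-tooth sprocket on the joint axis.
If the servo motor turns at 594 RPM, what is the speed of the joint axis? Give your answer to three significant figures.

296 RPM

the servo motor → shaft 2 (chain, 87/25): 594 ÷ 3.48 = 170.69 RPM
shaft 2 → the joint axis (chain, 41/71): 170.69 ÷ 0.57746 = 295.58 RPM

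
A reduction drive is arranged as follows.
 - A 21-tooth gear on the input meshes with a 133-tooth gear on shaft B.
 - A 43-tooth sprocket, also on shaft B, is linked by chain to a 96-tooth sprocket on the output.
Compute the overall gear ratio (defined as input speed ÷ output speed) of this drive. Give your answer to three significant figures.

Each stage contributes driven/driver: gear mesh 133/21 = 6.3333, chain 96/43 = 2.2326.
Overall: 6.3333 × 2.2326 = 14.14.

14.1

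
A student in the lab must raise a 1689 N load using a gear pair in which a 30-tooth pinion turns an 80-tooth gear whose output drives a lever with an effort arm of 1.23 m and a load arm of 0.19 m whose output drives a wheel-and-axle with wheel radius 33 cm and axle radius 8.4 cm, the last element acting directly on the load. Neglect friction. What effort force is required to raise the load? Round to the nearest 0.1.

Gear pair MA = 80/30 = 2.6667.
Lever MA = effort arm / load arm = 1.23/0.19 = 6.4737.
Wheel-and-axle MA = R/r = 33/8.4 = 3.9286.
Combined ideal MA = 2.6667 × 6.4737 × 3.9286 = 67.82.
Effort = load / MA = 1689 / 67.82 = 24.904 N.

24.9 N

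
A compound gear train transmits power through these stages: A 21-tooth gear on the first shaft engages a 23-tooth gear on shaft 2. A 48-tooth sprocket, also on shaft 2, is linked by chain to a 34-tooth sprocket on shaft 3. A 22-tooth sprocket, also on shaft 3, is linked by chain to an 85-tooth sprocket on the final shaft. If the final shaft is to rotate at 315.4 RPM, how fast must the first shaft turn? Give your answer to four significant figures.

Overall ratio R = 1.0952 × 0.70833 × 3.8636 = 2.9974.
Required input speed = output speed × R = 315.4 × 2.9974 = 945.38 RPM.

945.4 RPM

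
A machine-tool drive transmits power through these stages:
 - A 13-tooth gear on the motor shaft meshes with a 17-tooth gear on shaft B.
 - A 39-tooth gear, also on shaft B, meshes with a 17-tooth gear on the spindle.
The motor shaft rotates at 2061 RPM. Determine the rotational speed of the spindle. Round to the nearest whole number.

3616 RPM

the motor shaft → shaft B (gear mesh, 17/13): 2061 ÷ 1.3077 = 1576.1 RPM
shaft B → the spindle (gear mesh, 17/39): 1576.1 ÷ 0.4359 = 3615.7 RPM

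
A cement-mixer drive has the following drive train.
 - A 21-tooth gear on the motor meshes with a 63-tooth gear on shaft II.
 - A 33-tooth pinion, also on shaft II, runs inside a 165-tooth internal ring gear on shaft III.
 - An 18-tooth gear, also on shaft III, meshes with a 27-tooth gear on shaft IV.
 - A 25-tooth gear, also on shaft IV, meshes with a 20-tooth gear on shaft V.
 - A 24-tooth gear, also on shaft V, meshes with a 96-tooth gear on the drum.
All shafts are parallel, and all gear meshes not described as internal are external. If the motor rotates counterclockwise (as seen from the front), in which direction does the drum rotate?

the motor → shaft II: external mesh, 1 reversal → CW.
shaft II → shaft III: internal mesh, same direction → CW.
shaft III → shaft IV: external mesh, 1 reversal → CCW.
shaft IV → shaft V: external mesh, 1 reversal → CW.
shaft V → the drum: external mesh, 1 reversal → CCW.
4 reversals in total — an even number — so the drum turns the same way as the motor.

counterclockwise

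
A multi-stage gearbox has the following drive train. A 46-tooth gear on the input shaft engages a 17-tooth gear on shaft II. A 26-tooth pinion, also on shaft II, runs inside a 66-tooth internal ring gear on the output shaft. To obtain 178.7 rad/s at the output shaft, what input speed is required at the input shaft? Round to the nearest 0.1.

167.6 rad/s

Overall ratio R = 0.36957 × 2.5385 = 0.93813.
Required input speed = output speed × R = 178.7 × 0.93813 = 167.64 rad/s.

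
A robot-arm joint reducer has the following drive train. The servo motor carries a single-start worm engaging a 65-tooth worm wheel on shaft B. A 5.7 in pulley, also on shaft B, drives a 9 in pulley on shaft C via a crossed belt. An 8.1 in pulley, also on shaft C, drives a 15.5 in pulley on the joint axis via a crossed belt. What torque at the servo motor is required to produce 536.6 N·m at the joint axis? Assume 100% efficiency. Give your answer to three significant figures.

2.73 N·m

Overall ratio R = 65 × 1.5789 × 1.9136 = 196.39.
Input torque = output torque / R = 536.6 / 196.39 = 2.7323 N·m.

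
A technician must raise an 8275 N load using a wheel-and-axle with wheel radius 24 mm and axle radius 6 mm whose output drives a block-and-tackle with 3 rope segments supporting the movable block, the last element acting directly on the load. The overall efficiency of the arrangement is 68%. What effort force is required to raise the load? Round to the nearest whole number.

1014 N

Wheel-and-axle MA = R/r = 24/6 = 4.
Block-and-tackle MA = number of supporting rope parts = 3.
Combined ideal MA = 4 × 3 = 12.
Actual MA = 12 × 0.68 = 8.16.
Effort = load / actual MA = 8275 / 8.16 = 1014.1 N.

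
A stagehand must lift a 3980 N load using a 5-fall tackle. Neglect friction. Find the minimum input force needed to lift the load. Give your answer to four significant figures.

796.0 N

Block-and-tackle MA = number of supporting rope parts = 5.
Effort = load / MA = 3980 / 5 = 796 N.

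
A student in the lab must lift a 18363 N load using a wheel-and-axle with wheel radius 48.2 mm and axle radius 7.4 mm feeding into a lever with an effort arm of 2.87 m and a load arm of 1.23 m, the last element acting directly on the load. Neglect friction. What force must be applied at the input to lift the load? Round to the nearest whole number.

1208 N

Wheel-and-axle MA = R/r = 48.2/7.4 = 6.5135.
Lever MA = effort arm / load arm = 2.87/1.23 = 2.3333.
Combined ideal MA = 6.5135 × 2.3333 = 15.198.
Effort = load / MA = 18363 / 15.198 = 1208.2 N.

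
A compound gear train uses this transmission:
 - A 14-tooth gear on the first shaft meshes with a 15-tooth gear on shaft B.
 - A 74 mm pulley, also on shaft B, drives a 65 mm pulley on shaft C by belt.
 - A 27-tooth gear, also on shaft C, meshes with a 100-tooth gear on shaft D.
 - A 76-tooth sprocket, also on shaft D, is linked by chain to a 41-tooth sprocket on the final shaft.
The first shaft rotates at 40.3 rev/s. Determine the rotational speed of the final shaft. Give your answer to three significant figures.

21.4 rev/s

gear mesh 15/14 = 1.0714 → 40.3/1.0714 = 37.613 rev/s
belt 65/74 = 0.87838 → 37.613/0.87838 = 42.821 rev/s
gear mesh 100/27 = 3.7037 → 42.821/3.7037 = 11.562 rev/s
chain 41/76 = 0.53947 → 11.562/0.53947 = 21.432 rev/s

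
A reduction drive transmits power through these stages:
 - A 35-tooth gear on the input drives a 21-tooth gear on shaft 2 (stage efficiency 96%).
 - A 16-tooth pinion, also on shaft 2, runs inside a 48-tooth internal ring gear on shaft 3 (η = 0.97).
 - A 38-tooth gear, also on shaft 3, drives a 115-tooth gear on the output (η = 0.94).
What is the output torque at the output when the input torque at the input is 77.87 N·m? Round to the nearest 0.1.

After the gear mesh (21/35): 77.87 × 0.6 × 0.96 = 44.853 N·m
After the internal gear (48/16): 44.853 × 3 × 0.97 = 130.52 N·m
After the gear mesh (115/38): 130.52 × 3.0263 × 0.94 = 371.3 N·m

371.3 N·m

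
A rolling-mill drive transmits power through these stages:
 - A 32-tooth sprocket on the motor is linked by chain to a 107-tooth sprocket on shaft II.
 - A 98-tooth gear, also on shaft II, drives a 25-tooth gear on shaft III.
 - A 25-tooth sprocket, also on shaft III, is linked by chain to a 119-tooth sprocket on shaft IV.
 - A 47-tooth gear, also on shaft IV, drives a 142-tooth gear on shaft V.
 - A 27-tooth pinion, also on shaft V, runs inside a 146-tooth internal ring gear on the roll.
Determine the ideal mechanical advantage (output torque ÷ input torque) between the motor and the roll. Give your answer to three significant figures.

66.3

Each stage contributes driven/driver: chain 107/32 = 3.3438, gear mesh 25/98 = 0.2551, chain 119/25 = 4.76, gear mesh 142/47 = 3.0213, internal gear 146/27 = 5.4074.
Overall: 3.3438 × 0.2551 × 4.76 × 3.0213 × 5.4074 = 66.334.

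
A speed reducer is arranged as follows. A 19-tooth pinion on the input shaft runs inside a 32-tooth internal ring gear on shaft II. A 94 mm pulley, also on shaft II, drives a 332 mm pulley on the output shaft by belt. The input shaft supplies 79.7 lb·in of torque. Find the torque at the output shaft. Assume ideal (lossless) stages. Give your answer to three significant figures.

474 lb·in

Internal gear: ratio = 32/19 = 1.6842; torque at shaft II = 79.7 × 1.6842 = 134.23 lb·in.
Belt: ratio = 332/94 = 3.5319; torque at the output shaft = 134.23 × 3.5319 = 474.09 lb·in.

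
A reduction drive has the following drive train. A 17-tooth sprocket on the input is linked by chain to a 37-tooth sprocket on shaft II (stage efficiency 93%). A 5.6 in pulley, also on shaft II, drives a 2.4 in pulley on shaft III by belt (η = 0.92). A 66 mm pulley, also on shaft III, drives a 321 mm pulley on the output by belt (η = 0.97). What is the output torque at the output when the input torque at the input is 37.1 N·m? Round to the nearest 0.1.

139.7 N·m

Chain: ratio = 37/17 = 2.1765; torque at shaft II = 37.1 × 2.1765 × 0.93 = 75.095 N·m.
Belt: ratio = 2.4/5.6 = 0.42857; torque at shaft III = 75.095 × 0.42857 × 0.92 = 29.609 N·m.
Belt: ratio = 321/66 = 4.8636; torque at the output = 29.609 × 4.8636 × 0.97 = 139.69 N·m.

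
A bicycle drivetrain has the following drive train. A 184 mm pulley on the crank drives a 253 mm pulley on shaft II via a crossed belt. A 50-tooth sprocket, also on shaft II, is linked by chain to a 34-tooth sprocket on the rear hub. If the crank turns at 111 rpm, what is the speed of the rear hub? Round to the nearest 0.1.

118.7 rpm

belt 253/184 = 1.375 → 111/1.375 = 80.727 rpm
chain 34/50 = 0.68 → 80.727/0.68 = 118.72 rpm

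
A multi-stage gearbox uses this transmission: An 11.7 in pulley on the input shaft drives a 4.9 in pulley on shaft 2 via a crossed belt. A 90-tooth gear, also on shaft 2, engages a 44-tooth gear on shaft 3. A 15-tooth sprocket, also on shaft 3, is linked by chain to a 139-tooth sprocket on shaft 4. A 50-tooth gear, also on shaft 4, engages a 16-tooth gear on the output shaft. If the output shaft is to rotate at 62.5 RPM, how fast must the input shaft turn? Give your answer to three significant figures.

Overall ratio R = 0.4188 × 0.48889 × 9.2667 × 0.32 = 0.60715.
Required input speed = output speed × R = 62.5 × 0.60715 = 37.947 RPM.

37.9 RPM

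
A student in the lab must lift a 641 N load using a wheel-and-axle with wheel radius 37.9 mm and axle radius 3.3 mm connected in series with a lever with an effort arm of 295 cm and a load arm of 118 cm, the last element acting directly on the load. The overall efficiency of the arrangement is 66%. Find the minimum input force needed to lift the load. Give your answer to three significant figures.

33.8 N

Wheel-and-axle MA = R/r = 37.9/3.3 = 11.485.
Lever MA = effort arm / load arm = 295/118 = 2.5.
Combined ideal MA = 11.485 × 2.5 = 28.712.
Actual MA = 28.712 × 0.66 = 18.95.
Effort = load / actual MA = 641 / 18.95 = 33.826 N.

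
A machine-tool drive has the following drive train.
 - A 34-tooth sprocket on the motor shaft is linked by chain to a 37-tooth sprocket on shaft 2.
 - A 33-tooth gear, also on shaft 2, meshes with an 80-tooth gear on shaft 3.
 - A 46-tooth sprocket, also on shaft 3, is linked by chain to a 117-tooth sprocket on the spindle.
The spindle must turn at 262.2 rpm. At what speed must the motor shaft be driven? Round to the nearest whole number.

Overall ratio R = 1.0882 × 2.4242 × 2.5435 = 6.7101.
Required input speed = output speed × R = 262.2 × 6.7101 = 1759.4 rpm.

1759 rpm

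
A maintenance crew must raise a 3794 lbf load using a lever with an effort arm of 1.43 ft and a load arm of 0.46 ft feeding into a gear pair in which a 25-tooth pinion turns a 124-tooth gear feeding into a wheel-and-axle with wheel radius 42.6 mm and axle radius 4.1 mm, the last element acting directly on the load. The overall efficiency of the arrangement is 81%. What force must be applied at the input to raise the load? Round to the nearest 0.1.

29.2 lbf

Lever MA = effort arm / load arm = 1.43/0.46 = 3.1087.
Gear pair MA = 124/25 = 4.96.
Wheel-and-axle MA = R/r = 42.6/4.1 = 10.39.
Combined ideal MA = 3.1087 × 4.96 × 10.39 = 160.21.
Actual MA = 160.21 × 0.81 = 129.77.
Effort = load / actual MA = 3794 / 129.77 = 29.237 lbf.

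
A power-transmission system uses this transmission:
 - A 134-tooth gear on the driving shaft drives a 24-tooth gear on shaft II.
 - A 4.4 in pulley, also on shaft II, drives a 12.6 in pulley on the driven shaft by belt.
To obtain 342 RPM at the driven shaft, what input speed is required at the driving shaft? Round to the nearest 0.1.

175.4 RPM

Overall ratio R = 0.1791 × 2.8636 = 0.51289.
Required input speed = output speed × R = 342 × 0.51289 = 175.41 RPM.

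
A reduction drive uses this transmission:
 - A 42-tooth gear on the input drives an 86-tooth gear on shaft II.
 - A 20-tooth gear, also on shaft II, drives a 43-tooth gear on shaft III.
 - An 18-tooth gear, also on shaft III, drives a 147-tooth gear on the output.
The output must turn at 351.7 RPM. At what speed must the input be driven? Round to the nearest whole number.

Overall ratio R = 2.0476 × 2.15 × 8.1667 = 35.953.
Required input speed = output speed × R = 351.7 × 35.953 = 12645 RPM.

12645 RPM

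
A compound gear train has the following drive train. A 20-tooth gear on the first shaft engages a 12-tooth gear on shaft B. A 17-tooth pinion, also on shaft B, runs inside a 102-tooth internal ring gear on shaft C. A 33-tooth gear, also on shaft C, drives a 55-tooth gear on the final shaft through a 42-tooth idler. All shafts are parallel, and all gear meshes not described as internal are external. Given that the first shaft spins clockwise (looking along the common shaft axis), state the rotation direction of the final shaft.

counterclockwise

the first shaft → shaft B: external mesh, 1 reversal → CCW.
shaft B → shaft C: internal mesh, same direction → CCW.
shaft C → the final shaft: driver → idler → driven is 2 external meshes, 2 reversals → CCW.
3 reversals in total — an odd number — so the final shaft turns opposite to the first shaft.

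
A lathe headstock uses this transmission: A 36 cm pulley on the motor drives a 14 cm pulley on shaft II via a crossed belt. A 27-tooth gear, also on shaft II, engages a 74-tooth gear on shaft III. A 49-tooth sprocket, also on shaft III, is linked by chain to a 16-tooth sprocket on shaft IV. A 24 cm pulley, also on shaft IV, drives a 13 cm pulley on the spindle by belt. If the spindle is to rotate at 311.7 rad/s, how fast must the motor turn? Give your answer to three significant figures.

Overall ratio R = 0.38889 × 2.7407 × 0.32653 × 0.54167 = 0.18852.
Required input speed = output speed × R = 311.7 × 0.18852 = 58.761 rad/s.

58.8 rad/s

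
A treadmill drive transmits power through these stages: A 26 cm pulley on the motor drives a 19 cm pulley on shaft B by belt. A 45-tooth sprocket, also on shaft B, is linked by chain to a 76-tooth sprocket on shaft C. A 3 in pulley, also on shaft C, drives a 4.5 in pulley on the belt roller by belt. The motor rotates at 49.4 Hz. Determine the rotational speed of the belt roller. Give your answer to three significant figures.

26.7 Hz

Belt: ratio = 19/26 = 0.73077, so shaft B turns at 49.4 / 0.73077 = 67.6 Hz.
Chain: ratio = 76/45 = 1.6889, so shaft C turns at 67.6 / 1.6889 = 40.026 Hz.
Belt: ratio = 4.5/3 = 1.5, so the belt roller turns at 40.026 / 1.5 = 26.684 Hz.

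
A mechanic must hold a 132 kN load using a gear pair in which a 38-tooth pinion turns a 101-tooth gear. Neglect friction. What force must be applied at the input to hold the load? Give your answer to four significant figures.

Gear pair MA = 101/38 = 2.6579.
Effort = load / MA = 132 / 2.6579 = 49.663 kN.

49.66 kN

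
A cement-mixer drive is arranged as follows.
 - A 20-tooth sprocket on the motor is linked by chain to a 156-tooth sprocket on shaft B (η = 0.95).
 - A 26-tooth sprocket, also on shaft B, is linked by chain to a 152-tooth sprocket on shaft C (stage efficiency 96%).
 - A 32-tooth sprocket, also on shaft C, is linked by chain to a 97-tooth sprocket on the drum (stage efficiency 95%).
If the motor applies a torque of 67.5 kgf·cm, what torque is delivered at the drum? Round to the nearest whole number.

chain 156/20 = 7.8 → τ = 67.5·7.8·0.95 = 500.17 kgf·cm
chain 152/26 = 5.8462 → τ = 500.17·5.8462·0.96 = 2807.1 kgf·cm
chain 97/32 = 3.0312 → τ = 2807.1·3.0312·0.95 = 8083.7 kgf·cm

8084 kgf·cm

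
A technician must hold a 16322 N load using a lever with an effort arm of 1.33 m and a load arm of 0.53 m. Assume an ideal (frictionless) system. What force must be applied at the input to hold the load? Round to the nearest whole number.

Lever MA = effort arm / load arm = 1.33/0.53 = 2.5094.
Effort = load / MA = 16322 / 2.5094 = 6504.3 N.

6504 N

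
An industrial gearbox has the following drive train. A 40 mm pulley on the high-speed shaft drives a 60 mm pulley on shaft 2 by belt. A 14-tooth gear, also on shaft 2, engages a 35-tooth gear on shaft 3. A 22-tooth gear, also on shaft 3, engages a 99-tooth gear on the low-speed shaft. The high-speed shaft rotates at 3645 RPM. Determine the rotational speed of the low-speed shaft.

216 RPM

belt 60/40 = 1.5 → 3645/1.5 = 2430 RPM
gear mesh 35/14 = 2.5 → 2430/2.5 = 972 RPM
gear mesh 99/22 = 4.5 → 972/4.5 = 216 RPM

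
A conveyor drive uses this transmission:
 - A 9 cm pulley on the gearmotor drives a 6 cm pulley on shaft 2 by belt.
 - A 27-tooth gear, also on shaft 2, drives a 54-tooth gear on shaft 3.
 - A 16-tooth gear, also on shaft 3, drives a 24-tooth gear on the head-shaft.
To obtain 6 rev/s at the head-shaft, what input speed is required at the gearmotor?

Overall ratio R = 0.66667 × 2 × 1.5 = 2.
Required input speed = output speed × R = 6 × 2 = 12 rev/s.

12 rev/s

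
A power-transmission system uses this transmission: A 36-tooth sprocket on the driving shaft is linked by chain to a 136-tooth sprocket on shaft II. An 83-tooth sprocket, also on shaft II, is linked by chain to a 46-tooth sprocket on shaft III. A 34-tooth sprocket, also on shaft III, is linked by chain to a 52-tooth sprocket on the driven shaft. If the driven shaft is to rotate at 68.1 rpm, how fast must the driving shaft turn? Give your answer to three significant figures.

218 rpm

Overall ratio R = 3.7778 × 0.55422 × 1.5294 = 3.2021.
Required input speed = output speed × R = 68.1 × 3.2021 = 218.07 rpm.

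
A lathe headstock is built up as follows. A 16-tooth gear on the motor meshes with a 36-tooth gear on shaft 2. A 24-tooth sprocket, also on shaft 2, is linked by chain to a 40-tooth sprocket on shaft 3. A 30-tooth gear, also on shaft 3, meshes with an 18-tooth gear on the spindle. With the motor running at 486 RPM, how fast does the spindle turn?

the motor → shaft 2 (gear mesh, 36/16): 486 ÷ 2.25 = 216 RPM
shaft 2 → shaft 3 (chain, 40/24): 216 ÷ 1.6667 = 129.6 RPM
shaft 3 → the spindle (gear mesh, 18/30): 129.6 ÷ 0.6 = 216 RPM

216 RPM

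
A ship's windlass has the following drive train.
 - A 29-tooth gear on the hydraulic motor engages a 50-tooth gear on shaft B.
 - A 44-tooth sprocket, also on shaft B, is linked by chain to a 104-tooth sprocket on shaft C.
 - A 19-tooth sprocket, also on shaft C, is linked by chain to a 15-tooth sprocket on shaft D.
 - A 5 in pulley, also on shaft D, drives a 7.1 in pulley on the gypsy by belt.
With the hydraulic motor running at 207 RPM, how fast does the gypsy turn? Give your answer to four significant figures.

45.31 RPM

gear mesh 50/29 = 1.7241 → 207/1.7241 = 120.06 RPM
chain 104/44 = 2.3636 → 120.06/2.3636 = 50.795 RPM
chain 15/19 = 0.78947 → 50.795/0.78947 = 64.34 RPM
belt 7.1/5 = 1.42 → 64.34/1.42 = 45.31 RPM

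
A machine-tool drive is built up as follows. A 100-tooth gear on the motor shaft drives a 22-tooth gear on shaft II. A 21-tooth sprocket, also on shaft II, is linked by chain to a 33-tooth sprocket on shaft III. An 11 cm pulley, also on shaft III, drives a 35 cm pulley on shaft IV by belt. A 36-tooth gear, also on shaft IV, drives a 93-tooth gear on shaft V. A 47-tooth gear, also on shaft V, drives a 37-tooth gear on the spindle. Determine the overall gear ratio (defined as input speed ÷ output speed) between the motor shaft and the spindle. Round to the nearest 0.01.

Each stage contributes driven/driver: gear mesh 22/100 = 0.22, chain 33/21 = 1.5714, belt 35/11 = 3.1818, gear mesh 93/36 = 2.5833, gear mesh 37/47 = 0.78723.
Overall: 0.22 × 1.5714 × 3.1818 × 2.5833 × 0.78723 = 2.2371.

2.24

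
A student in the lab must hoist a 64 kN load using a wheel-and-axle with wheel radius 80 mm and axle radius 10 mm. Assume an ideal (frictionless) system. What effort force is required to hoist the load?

8 kN

Wheel-and-axle MA = R/r = 80/10 = 8.
Effort = load / MA = 64 / 8 = 8 kN.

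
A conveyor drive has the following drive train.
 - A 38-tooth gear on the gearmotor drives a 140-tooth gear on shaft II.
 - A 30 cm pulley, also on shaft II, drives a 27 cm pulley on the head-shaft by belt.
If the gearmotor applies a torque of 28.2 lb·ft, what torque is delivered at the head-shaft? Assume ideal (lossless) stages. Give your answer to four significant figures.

93.51 lb·ft

After the gear mesh (140/38): 28.2 × 3.6842 = 103.89 lb·ft
After the belt (27/30): 103.89 × 0.9 = 93.505 lb·ft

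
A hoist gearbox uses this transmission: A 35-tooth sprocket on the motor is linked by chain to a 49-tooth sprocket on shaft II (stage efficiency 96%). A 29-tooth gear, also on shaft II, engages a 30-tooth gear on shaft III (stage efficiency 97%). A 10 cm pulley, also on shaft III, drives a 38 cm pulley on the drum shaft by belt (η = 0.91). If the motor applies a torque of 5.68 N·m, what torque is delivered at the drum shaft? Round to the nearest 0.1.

chain 49/35 = 1.4 → τ = 5.68·1.4·0.96 = 7.6339 N·m
gear mesh 30/29 = 1.0345 → τ = 7.6339·1.0345·0.97 = 7.6602 N·m
belt 38/10 = 3.8 → τ = 7.6602·3.8·0.91 = 26.489 N·m

26.5 N·m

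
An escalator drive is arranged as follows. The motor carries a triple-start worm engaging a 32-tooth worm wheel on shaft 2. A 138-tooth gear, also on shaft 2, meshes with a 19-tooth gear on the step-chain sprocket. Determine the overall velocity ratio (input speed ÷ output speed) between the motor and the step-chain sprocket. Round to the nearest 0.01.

1.47

Each stage contributes driven/driver: worm 32/3 = 10.667, gear mesh 19/138 = 0.13768.
Overall: 10.667 × 0.13768 = 1.4686.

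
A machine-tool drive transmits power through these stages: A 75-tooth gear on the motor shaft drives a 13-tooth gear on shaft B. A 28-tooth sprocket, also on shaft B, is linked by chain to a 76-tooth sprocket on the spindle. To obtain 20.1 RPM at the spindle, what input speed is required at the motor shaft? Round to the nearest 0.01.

Overall ratio R = 0.17333 × 2.7143 = 0.47048.
Required input speed = output speed × R = 20.1 × 0.47048 = 9.4566 RPM.

9.46 RPM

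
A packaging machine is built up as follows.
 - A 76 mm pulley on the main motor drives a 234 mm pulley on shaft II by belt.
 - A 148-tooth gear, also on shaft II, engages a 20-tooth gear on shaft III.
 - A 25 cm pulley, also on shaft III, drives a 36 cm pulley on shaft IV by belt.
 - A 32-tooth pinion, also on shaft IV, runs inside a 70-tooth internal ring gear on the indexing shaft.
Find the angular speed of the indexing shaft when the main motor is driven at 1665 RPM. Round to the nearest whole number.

belt 234/76 = 3.0789 → 1665/3.0789 = 540.77 RPM
gear mesh 20/148 = 0.13514 → 540.77/0.13514 = 4001.7 RPM
belt 36/25 = 1.44 → 4001.7/1.44 = 2779 RPM
internal gear 70/32 = 2.1875 → 2779/2.1875 = 1270.4 RPM

1270 RPM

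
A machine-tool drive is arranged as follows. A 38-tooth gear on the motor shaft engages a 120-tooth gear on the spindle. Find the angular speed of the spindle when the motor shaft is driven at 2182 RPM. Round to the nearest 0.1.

the motor shaft → the spindle (gear mesh, 120/38): 2182 ÷ 3.1579 = 690.97 RPM

691.0 RPM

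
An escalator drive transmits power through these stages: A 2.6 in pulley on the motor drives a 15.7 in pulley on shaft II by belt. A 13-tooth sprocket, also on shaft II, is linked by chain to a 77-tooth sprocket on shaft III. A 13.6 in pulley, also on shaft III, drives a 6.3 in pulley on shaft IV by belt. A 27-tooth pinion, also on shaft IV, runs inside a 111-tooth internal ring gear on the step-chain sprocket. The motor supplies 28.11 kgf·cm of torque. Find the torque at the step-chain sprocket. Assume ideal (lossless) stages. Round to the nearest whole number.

After the belt (15.7/2.6): 28.11 × 6.0385 = 169.74 kgf·cm
After the chain (77/13): 169.74 × 5.9231 = 1005.4 kgf·cm
After the belt (6.3/13.6): 1005.4 × 0.46324 = 465.73 kgf·cm
After the internal gear (111/27): 465.73 × 4.1111 = 1914.7 kgf·cm

1915 kgf·cm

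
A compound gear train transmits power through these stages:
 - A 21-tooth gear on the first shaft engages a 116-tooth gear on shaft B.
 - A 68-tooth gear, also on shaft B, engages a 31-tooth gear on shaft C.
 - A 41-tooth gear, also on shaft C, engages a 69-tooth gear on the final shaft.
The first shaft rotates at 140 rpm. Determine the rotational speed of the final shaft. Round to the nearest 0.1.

33.0 rpm

the first shaft → shaft B (gear mesh, 116/21): 140 ÷ 5.5238 = 25.345 rpm
shaft B → shaft C (gear mesh, 31/68): 25.345 ÷ 0.45588 = 55.595 rpm
shaft C → the final shaft (gear mesh, 69/41): 55.595 ÷ 1.6829 = 33.035 rpm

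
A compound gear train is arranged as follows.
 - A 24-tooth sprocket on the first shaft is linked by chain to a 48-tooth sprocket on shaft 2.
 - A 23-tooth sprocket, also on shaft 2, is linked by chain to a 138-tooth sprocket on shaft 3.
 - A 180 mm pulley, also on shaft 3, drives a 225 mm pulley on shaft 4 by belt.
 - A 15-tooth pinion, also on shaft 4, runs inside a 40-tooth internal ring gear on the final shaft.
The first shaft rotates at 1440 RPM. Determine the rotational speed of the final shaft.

Chain: ratio = 48/24 = 2, so shaft 2 turns at 1440 / 2 = 720 RPM.
Chain: ratio = 138/23 = 6, so shaft 3 turns at 720 / 6 = 120 RPM.
Belt: ratio = 225/180 = 1.25, so shaft 4 turns at 120 / 1.25 = 96 RPM.
Internal gear: ratio = 40/15 = 2.6667, so the final shaft turns at 96 / 2.6667 = 36 RPM.

36 RPM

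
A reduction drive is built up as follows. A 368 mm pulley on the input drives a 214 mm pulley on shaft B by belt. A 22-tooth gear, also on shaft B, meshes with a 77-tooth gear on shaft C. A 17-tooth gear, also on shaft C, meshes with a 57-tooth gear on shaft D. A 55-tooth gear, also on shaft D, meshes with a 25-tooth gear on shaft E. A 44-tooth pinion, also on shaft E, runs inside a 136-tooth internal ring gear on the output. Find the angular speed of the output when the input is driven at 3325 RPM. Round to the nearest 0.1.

346.8 RPM

Belt: ratio = 214/368 = 0.58152, so shaft B turns at 3325 / 0.58152 = 5717.8 RPM.
Gear mesh: ratio = 77/22 = 3.5, so shaft C turns at 5717.8 / 3.5 = 1633.6 RPM.
Gear mesh: ratio = 57/17 = 3.3529, so shaft D turns at 1633.6 / 3.3529 = 487.23 RPM.
Gear mesh: ratio = 25/55 = 0.45455, so shaft E turns at 487.23 / 0.45455 = 1071.9 RPM.
Internal gear: ratio = 136/44 = 3.0909, so the output turns at 1071.9 / 3.0909 = 346.79 RPM.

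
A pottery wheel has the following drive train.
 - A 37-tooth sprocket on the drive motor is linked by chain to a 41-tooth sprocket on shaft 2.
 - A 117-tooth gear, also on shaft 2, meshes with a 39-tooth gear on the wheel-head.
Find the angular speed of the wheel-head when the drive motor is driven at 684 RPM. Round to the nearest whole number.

Chain: ratio = 41/37 = 1.1081, so shaft 2 turns at 684 / 1.1081 = 617.27 RPM.
Gear mesh: ratio = 39/117 = 0.33333, so the wheel-head turns at 617.27 / 0.33333 = 1851.8 RPM.

1852 RPM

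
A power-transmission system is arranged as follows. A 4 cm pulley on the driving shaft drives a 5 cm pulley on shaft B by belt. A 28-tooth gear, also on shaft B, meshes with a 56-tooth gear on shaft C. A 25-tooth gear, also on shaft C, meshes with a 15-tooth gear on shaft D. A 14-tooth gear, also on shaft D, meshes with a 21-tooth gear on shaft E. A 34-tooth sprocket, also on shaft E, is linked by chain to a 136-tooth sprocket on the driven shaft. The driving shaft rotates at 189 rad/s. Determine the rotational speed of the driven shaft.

Belt: ratio = 5/4 = 1.25, so shaft B turns at 189 / 1.25 = 151.2 rad/s.
Gear mesh: ratio = 56/28 = 2, so shaft C turns at 151.2 / 2 = 75.6 rad/s.
Gear mesh: ratio = 15/25 = 0.6, so shaft D turns at 75.6 / 0.6 = 126 rad/s.
Gear mesh: ratio = 21/14 = 1.5, so shaft E turns at 126 / 1.5 = 84 rad/s.
Chain: ratio = 136/34 = 4, so the driven shaft turns at 84 / 4 = 21 rad/s.

21 rad/s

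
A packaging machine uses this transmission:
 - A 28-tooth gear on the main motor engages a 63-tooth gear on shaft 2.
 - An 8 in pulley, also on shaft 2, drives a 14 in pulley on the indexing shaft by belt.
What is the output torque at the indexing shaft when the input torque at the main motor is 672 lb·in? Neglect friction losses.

gear mesh 63/28 = 2.25 → τ = 672·2.25 = 1512 lb·in
belt 14/8 = 1.75 → τ = 1512·1.75 = 2646 lb·in

2646 lb·in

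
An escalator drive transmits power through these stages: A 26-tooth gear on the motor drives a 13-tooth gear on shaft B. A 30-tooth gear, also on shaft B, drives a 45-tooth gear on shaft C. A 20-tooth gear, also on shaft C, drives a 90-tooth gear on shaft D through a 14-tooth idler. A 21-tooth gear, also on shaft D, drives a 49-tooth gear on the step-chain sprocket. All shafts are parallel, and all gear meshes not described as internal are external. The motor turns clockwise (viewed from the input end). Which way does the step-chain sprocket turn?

the motor → shaft B: external mesh, 1 reversal → CCW.
shaft B → shaft C: external mesh, 1 reversal → CW.
shaft C → shaft D: driver → idler → driven is 2 external meshes, 2 reversals → CW.
shaft D → the step-chain sprocket: external mesh, 1 reversal → CCW.
5 reversals in total — an odd number — so the step-chain sprocket turns opposite to the motor.

counterclockwise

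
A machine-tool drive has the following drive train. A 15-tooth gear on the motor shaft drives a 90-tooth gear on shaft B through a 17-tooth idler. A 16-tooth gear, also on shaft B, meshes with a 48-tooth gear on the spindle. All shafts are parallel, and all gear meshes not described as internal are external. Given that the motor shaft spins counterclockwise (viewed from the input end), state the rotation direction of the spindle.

clockwise

the motor shaft → shaft B: driver → idler → driven is 2 external meshes, 2 reversals → CCW.
shaft B → the spindle: external mesh, 1 reversal → CW.
3 reversals in total — an odd number — so the spindle turns opposite to the motor shaft.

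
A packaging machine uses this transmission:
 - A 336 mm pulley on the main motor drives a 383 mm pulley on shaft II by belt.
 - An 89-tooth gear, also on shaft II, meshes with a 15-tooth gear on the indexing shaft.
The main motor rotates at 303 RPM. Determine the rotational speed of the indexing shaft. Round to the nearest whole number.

1577 RPM

the main motor → shaft II (belt, 383/336): 303 ÷ 1.1399 = 265.82 RPM
shaft II → the indexing shaft (gear mesh, 15/89): 265.82 ÷ 0.16854 = 1577.2 RPM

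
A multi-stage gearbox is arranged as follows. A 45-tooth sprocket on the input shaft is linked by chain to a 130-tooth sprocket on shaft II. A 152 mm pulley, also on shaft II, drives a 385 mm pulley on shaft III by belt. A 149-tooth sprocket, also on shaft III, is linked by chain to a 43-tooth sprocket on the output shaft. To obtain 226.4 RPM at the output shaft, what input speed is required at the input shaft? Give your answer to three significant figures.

478 RPM

Overall ratio R = 2.8889 × 2.5329 × 0.28859 = 2.1117.
Required input speed = output speed × R = 226.4 × 2.1117 = 478.09 RPM.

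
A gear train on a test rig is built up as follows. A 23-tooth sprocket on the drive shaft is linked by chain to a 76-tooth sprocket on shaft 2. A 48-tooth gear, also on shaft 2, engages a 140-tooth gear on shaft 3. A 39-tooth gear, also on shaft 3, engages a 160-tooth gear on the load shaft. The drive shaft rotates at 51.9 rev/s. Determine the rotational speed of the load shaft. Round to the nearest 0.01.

the drive shaft → shaft 2 (chain, 76/23): 51.9 ÷ 3.3043 = 15.707 rev/s
shaft 2 → shaft 3 (gear mesh, 140/48): 15.707 ÷ 2.9167 = 5.3851 rev/s
shaft 3 → the load shaft (gear mesh, 160/39): 5.3851 ÷ 4.1026 = 1.3126 rev/s

1.31 rev/s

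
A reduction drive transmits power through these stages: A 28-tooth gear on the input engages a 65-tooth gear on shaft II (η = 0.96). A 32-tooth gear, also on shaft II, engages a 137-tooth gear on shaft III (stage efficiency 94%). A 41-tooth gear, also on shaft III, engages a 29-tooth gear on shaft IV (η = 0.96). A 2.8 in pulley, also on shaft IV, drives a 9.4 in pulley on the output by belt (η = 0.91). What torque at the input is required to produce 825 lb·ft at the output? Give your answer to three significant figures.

Overall ratio R = 2.3214 × 4.2812 × 0.70732 × 3.3571 = 23.6; overall efficiency η = 0.96 × 0.94 × 0.96 × 0.91 = 0.7883.
Input torque = output torque / (R × η) = 825 / (23.6 × 0.7883) = 44.344 lb·ft.

44.3 lb·ft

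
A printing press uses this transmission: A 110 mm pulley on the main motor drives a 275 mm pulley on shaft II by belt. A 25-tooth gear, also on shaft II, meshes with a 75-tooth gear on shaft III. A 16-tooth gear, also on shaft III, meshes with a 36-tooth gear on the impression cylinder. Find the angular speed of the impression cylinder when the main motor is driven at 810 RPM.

48 RPM

belt 275/110 = 2.5 → 810/2.5 = 324 RPM
gear mesh 75/25 = 3 → 324/3 = 108 RPM
gear mesh 36/16 = 2.25 → 108/2.25 = 48 RPM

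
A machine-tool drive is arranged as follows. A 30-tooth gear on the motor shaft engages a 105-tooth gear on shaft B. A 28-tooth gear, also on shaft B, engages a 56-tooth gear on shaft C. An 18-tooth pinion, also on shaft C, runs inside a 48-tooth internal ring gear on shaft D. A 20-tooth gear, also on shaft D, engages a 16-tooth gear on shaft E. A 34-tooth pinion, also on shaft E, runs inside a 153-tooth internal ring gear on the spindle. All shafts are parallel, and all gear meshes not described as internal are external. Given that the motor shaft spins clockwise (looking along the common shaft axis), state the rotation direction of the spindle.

the motor shaft → shaft B: external mesh, 1 reversal → CCW.
shaft B → shaft C: external mesh, 1 reversal → CW.
shaft C → shaft D: internal mesh, same direction → CW.
shaft D → shaft E: external mesh, 1 reversal → CCW.
shaft E → the spindle: internal mesh, same direction → CCW.
3 reversals in total — an odd number — so the spindle turns opposite to the motor shaft.

counterclockwise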